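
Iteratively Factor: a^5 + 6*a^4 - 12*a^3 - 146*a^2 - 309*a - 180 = (a + 1)*(a^4 + 5*a^3 - 17*a^2 - 129*a - 180) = (a + 1)*(a + 4)*(a^3 + a^2 - 21*a - 45) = (a + 1)*(a + 3)*(a + 4)*(a^2 - 2*a - 15) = (a + 1)*(a + 3)^2*(a + 4)*(a - 5)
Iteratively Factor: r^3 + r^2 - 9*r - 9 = (r + 1)*(r^2 - 9) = (r + 1)*(r + 3)*(r - 3)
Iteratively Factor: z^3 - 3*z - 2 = (z + 1)*(z^2 - z - 2) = (z - 2)*(z + 1)*(z + 1)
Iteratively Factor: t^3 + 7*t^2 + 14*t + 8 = (t + 1)*(t^2 + 6*t + 8) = (t + 1)*(t + 4)*(t + 2)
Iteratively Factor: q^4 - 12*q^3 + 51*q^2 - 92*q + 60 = (q - 5)*(q^3 - 7*q^2 + 16*q - 12) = (q - 5)*(q - 2)*(q^2 - 5*q + 6) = (q - 5)*(q - 3)*(q - 2)*(q - 2)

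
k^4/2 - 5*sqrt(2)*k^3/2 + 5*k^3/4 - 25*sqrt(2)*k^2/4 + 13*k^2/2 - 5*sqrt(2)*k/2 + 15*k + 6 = (k/2 + 1)*(k + 1/2)*(k - 3*sqrt(2))*(k - 2*sqrt(2))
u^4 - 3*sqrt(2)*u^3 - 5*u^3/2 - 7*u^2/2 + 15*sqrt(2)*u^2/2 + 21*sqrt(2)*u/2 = u*(u - 7/2)*(u + 1)*(u - 3*sqrt(2))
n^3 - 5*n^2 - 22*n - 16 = (n - 8)*(n + 1)*(n + 2)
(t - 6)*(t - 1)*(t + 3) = t^3 - 4*t^2 - 15*t + 18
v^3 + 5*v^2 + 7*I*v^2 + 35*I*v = v*(v + 5)*(v + 7*I)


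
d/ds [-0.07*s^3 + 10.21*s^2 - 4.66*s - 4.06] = -0.21*s^2 + 20.42*s - 4.66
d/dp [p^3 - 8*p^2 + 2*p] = 3*p^2 - 16*p + 2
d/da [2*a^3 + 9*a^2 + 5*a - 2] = 6*a^2 + 18*a + 5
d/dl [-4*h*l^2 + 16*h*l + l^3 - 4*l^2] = -8*h*l + 16*h + 3*l^2 - 8*l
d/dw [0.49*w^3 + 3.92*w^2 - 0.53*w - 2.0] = 1.47*w^2 + 7.84*w - 0.53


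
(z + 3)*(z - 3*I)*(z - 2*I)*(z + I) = z^4 + 3*z^3 - 4*I*z^3 - z^2 - 12*I*z^2 - 3*z - 6*I*z - 18*I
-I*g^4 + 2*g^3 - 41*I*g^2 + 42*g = g*(g - 6*I)*(g + 7*I)*(-I*g + 1)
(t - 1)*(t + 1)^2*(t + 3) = t^4 + 4*t^3 + 2*t^2 - 4*t - 3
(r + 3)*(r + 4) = r^2 + 7*r + 12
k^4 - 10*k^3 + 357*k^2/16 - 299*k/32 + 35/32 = (k - 7)*(k - 5/2)*(k - 1/4)^2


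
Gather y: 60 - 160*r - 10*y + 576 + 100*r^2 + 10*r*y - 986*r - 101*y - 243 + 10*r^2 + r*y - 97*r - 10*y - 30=110*r^2 - 1243*r + y*(11*r - 121) + 363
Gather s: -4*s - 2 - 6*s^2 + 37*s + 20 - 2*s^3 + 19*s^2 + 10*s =-2*s^3 + 13*s^2 + 43*s + 18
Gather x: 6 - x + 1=7 - x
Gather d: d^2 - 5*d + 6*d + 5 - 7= d^2 + d - 2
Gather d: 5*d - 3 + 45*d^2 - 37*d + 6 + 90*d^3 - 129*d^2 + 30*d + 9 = 90*d^3 - 84*d^2 - 2*d + 12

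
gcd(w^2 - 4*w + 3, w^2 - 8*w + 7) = w - 1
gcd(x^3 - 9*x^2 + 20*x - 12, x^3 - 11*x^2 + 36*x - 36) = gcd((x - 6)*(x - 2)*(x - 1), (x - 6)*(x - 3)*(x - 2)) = x^2 - 8*x + 12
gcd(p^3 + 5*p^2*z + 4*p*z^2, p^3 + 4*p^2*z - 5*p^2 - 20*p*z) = p^2 + 4*p*z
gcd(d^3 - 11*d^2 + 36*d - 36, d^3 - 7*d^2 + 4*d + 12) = d^2 - 8*d + 12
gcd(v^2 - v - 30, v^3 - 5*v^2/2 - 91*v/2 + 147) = v - 6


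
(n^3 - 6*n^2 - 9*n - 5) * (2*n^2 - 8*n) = 2*n^5 - 20*n^4 + 30*n^3 + 62*n^2 + 40*n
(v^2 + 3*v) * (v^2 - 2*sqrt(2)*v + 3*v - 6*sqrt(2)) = v^4 - 2*sqrt(2)*v^3 + 6*v^3 - 12*sqrt(2)*v^2 + 9*v^2 - 18*sqrt(2)*v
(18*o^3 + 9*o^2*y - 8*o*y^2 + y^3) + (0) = 18*o^3 + 9*o^2*y - 8*o*y^2 + y^3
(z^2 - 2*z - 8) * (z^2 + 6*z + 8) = z^4 + 4*z^3 - 12*z^2 - 64*z - 64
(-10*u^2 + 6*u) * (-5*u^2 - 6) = 50*u^4 - 30*u^3 + 60*u^2 - 36*u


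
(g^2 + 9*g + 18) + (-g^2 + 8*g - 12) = 17*g + 6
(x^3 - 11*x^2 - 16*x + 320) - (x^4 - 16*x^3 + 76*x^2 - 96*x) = -x^4 + 17*x^3 - 87*x^2 + 80*x + 320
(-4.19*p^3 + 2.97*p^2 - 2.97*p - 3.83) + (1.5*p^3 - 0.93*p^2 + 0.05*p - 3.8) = -2.69*p^3 + 2.04*p^2 - 2.92*p - 7.63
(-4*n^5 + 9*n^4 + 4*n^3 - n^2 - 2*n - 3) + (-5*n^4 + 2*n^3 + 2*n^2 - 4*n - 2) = -4*n^5 + 4*n^4 + 6*n^3 + n^2 - 6*n - 5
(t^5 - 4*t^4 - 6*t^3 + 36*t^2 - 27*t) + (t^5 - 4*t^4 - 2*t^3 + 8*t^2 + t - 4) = 2*t^5 - 8*t^4 - 8*t^3 + 44*t^2 - 26*t - 4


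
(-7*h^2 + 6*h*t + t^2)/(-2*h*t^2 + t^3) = (7*h^2 - 6*h*t - t^2)/(t^2*(2*h - t))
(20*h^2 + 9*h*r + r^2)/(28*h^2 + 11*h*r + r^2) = (5*h + r)/(7*h + r)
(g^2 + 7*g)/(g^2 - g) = (g + 7)/(g - 1)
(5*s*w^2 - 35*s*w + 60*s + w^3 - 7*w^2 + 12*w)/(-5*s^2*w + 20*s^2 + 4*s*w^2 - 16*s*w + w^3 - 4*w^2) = (3 - w)/(s - w)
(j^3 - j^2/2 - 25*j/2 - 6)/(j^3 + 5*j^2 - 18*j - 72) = (j + 1/2)/(j + 6)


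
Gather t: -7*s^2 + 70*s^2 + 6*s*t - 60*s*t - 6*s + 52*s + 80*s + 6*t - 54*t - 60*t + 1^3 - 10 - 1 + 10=63*s^2 + 126*s + t*(-54*s - 108)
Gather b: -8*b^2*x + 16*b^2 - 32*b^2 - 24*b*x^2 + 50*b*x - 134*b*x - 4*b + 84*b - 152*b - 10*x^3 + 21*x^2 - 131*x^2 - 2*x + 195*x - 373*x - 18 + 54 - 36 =b^2*(-8*x - 16) + b*(-24*x^2 - 84*x - 72) - 10*x^3 - 110*x^2 - 180*x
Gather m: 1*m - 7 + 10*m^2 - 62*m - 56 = 10*m^2 - 61*m - 63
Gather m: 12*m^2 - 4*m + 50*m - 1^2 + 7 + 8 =12*m^2 + 46*m + 14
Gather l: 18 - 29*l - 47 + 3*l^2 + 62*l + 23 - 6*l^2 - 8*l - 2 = -3*l^2 + 25*l - 8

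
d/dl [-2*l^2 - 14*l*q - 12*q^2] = -4*l - 14*q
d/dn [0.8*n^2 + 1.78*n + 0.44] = 1.6*n + 1.78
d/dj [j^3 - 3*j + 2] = 3*j^2 - 3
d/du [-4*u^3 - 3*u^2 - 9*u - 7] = -12*u^2 - 6*u - 9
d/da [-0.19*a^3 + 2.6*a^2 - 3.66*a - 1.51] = -0.57*a^2 + 5.2*a - 3.66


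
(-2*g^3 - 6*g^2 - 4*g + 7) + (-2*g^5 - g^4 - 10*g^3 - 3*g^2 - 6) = -2*g^5 - g^4 - 12*g^3 - 9*g^2 - 4*g + 1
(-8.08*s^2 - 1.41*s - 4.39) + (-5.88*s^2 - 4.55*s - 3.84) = -13.96*s^2 - 5.96*s - 8.23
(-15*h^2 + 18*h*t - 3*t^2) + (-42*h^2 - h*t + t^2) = -57*h^2 + 17*h*t - 2*t^2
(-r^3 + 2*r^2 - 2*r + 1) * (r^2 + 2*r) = -r^5 + 2*r^3 - 3*r^2 + 2*r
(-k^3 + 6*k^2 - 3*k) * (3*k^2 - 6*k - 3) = -3*k^5 + 24*k^4 - 42*k^3 + 9*k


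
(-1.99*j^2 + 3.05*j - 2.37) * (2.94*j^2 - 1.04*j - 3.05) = -5.8506*j^4 + 11.0366*j^3 - 4.0703*j^2 - 6.8377*j + 7.2285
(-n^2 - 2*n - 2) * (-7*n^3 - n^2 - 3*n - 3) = 7*n^5 + 15*n^4 + 19*n^3 + 11*n^2 + 12*n + 6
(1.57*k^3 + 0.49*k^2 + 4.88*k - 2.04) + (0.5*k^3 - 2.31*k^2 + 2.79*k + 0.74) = 2.07*k^3 - 1.82*k^2 + 7.67*k - 1.3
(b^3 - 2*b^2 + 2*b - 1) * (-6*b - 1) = -6*b^4 + 11*b^3 - 10*b^2 + 4*b + 1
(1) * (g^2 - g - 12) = g^2 - g - 12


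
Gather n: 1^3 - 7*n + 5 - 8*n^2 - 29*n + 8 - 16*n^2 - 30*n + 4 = -24*n^2 - 66*n + 18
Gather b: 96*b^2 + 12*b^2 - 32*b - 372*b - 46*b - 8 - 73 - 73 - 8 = 108*b^2 - 450*b - 162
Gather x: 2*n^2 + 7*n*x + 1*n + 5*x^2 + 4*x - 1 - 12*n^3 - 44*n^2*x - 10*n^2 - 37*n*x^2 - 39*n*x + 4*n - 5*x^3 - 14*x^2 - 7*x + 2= -12*n^3 - 8*n^2 + 5*n - 5*x^3 + x^2*(-37*n - 9) + x*(-44*n^2 - 32*n - 3) + 1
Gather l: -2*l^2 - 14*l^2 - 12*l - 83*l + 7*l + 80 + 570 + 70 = -16*l^2 - 88*l + 720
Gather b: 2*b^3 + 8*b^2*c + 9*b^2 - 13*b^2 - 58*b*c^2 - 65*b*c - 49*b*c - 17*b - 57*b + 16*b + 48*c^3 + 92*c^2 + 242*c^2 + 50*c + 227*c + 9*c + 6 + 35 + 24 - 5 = 2*b^3 + b^2*(8*c - 4) + b*(-58*c^2 - 114*c - 58) + 48*c^3 + 334*c^2 + 286*c + 60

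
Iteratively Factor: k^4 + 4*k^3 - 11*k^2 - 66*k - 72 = (k + 2)*(k^3 + 2*k^2 - 15*k - 36) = (k + 2)*(k + 3)*(k^2 - k - 12) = (k + 2)*(k + 3)^2*(k - 4)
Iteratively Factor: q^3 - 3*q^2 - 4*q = (q)*(q^2 - 3*q - 4) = q*(q + 1)*(q - 4)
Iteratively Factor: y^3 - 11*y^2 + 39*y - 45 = (y - 5)*(y^2 - 6*y + 9) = (y - 5)*(y - 3)*(y - 3)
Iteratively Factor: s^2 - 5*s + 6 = (s - 2)*(s - 3)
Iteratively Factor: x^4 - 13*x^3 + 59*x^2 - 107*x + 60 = (x - 3)*(x^3 - 10*x^2 + 29*x - 20) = (x - 4)*(x - 3)*(x^2 - 6*x + 5) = (x - 5)*(x - 4)*(x - 3)*(x - 1)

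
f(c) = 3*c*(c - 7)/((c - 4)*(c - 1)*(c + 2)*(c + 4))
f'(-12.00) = 0.01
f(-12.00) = 0.04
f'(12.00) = 0.00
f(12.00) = 0.01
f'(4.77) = 0.38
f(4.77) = -0.19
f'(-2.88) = -0.64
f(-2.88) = -3.24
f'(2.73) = -0.01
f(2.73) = 0.50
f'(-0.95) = -1.28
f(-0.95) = 0.73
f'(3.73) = 3.36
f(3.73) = 1.12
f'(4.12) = 17.30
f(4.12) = -1.91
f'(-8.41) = 0.05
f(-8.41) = 0.12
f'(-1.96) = -937.14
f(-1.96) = 36.60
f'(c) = -3*c*(c - 7)/((c - 4)*(c - 1)*(c + 2)*(c + 4)^2) - 3*c*(c - 7)/((c - 4)*(c - 1)*(c + 2)^2*(c + 4)) - 3*c*(c - 7)/((c - 4)*(c - 1)^2*(c + 2)*(c + 4)) - 3*c*(c - 7)/((c - 4)^2*(c - 1)*(c + 2)*(c + 4)) + 3*c/((c - 4)*(c - 1)*(c + 2)*(c + 4)) + 3*(c - 7)/((c - 4)*(c - 1)*(c + 2)*(c + 4)) = 6*(-c^5 + 10*c^4 + 7*c^3 - 71*c^2 + 32*c - 112)/(c^8 + 2*c^7 - 35*c^6 - 68*c^5 + 356*c^4 + 640*c^3 - 896*c^2 - 1024*c + 1024)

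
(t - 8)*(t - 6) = t^2 - 14*t + 48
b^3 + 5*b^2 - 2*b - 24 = (b - 2)*(b + 3)*(b + 4)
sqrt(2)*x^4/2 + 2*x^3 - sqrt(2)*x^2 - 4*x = x*(x - sqrt(2))*(x + 2*sqrt(2))*(sqrt(2)*x/2 + 1)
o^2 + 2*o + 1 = (o + 1)^2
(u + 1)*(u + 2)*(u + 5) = u^3 + 8*u^2 + 17*u + 10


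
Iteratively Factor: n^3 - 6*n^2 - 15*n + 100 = (n - 5)*(n^2 - n - 20) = (n - 5)*(n + 4)*(n - 5)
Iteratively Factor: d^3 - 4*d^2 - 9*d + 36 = (d - 3)*(d^2 - d - 12) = (d - 4)*(d - 3)*(d + 3)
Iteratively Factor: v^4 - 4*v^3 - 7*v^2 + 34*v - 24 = (v - 4)*(v^3 - 7*v + 6) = (v - 4)*(v + 3)*(v^2 - 3*v + 2) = (v - 4)*(v - 1)*(v + 3)*(v - 2)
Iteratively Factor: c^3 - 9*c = (c)*(c^2 - 9) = c*(c - 3)*(c + 3)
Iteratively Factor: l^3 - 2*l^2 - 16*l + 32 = (l - 4)*(l^2 + 2*l - 8) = (l - 4)*(l + 4)*(l - 2)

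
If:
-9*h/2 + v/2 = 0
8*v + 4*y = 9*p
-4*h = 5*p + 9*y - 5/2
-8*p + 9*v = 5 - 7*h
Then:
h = 585/3832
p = 505/479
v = 5265/3832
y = -180/479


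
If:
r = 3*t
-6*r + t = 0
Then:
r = 0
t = 0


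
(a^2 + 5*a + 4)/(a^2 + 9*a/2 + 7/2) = 2*(a + 4)/(2*a + 7)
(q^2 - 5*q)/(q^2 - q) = (q - 5)/(q - 1)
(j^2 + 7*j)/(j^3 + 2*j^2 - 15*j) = (j + 7)/(j^2 + 2*j - 15)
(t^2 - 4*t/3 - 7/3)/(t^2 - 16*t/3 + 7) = (t + 1)/(t - 3)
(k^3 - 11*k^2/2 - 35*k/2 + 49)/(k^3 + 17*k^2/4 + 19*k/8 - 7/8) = 4*(k^2 - 9*k + 14)/(4*k^2 + 3*k - 1)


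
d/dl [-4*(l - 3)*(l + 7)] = -8*l - 16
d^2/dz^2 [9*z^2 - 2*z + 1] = 18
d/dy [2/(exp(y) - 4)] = -2*exp(y)/(exp(y) - 4)^2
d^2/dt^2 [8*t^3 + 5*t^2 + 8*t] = 48*t + 10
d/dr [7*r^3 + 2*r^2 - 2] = r*(21*r + 4)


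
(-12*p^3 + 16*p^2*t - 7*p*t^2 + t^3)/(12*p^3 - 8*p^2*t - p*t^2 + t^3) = (-3*p + t)/(3*p + t)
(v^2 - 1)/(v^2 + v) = (v - 1)/v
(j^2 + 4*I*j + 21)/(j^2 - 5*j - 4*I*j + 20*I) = (j^2 + 4*I*j + 21)/(j^2 - 5*j - 4*I*j + 20*I)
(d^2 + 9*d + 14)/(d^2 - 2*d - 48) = (d^2 + 9*d + 14)/(d^2 - 2*d - 48)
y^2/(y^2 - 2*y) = y/(y - 2)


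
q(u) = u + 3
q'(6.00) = 1.00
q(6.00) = 9.00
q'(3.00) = 1.00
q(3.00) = 6.00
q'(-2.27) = 1.00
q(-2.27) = 0.73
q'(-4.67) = 1.00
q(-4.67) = -1.67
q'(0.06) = 1.00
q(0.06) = 3.06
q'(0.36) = 1.00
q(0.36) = 3.36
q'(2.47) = 1.00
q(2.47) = 5.47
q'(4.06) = 1.00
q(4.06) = 7.06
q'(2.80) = 1.00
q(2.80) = 5.80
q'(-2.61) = 1.00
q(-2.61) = 0.39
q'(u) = 1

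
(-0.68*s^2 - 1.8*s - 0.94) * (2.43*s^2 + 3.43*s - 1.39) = -1.6524*s^4 - 6.7064*s^3 - 7.513*s^2 - 0.7222*s + 1.3066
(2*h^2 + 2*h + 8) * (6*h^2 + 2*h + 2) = 12*h^4 + 16*h^3 + 56*h^2 + 20*h + 16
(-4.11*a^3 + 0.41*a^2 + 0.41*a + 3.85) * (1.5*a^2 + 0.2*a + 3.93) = -6.165*a^5 - 0.207*a^4 - 15.4553*a^3 + 7.4683*a^2 + 2.3813*a + 15.1305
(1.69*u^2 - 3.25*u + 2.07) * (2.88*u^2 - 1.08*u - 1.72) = 4.8672*u^4 - 11.1852*u^3 + 6.5648*u^2 + 3.3544*u - 3.5604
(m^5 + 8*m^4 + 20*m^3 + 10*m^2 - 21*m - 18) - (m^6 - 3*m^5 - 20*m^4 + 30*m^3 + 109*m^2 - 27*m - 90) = -m^6 + 4*m^5 + 28*m^4 - 10*m^3 - 99*m^2 + 6*m + 72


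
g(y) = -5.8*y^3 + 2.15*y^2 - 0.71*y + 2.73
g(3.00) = -136.65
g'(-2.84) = -153.26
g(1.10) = -3.17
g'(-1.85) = -68.22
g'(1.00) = -13.81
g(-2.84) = 154.94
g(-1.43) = 25.10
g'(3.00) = -144.41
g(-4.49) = 574.27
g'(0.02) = -0.63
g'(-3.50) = -228.91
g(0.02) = 2.72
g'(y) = -17.4*y^2 + 4.3*y - 0.71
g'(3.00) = -144.41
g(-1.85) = 48.13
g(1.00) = -1.63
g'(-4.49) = -370.80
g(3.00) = -136.65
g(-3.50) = 280.23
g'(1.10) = -17.03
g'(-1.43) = -42.44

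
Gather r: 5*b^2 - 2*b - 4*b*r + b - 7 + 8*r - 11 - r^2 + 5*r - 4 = 5*b^2 - b - r^2 + r*(13 - 4*b) - 22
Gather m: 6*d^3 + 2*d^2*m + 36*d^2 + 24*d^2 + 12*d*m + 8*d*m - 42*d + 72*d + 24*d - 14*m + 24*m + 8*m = 6*d^3 + 60*d^2 + 54*d + m*(2*d^2 + 20*d + 18)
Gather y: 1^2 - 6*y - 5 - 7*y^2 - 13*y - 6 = -7*y^2 - 19*y - 10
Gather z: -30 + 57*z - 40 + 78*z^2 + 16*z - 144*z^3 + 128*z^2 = -144*z^3 + 206*z^2 + 73*z - 70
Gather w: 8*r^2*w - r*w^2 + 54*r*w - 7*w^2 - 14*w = w^2*(-r - 7) + w*(8*r^2 + 54*r - 14)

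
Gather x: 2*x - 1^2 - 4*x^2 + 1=-4*x^2 + 2*x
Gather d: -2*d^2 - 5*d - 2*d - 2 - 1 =-2*d^2 - 7*d - 3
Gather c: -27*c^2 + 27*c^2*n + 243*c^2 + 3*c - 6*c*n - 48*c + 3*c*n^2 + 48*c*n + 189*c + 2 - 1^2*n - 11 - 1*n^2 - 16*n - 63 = c^2*(27*n + 216) + c*(3*n^2 + 42*n + 144) - n^2 - 17*n - 72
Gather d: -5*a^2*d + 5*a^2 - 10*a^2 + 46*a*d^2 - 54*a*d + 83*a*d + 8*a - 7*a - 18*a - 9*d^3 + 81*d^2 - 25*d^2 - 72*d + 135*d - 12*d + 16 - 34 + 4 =-5*a^2 - 17*a - 9*d^3 + d^2*(46*a + 56) + d*(-5*a^2 + 29*a + 51) - 14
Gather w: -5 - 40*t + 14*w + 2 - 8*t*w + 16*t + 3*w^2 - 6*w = -24*t + 3*w^2 + w*(8 - 8*t) - 3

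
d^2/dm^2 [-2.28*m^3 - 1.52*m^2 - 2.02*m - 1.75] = -13.68*m - 3.04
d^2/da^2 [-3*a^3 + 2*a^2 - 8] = 4 - 18*a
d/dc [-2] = 0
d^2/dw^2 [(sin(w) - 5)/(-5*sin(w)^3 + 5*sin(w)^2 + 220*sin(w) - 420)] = (4*sin(w)^7 - 48*sin(w)^6 + 226*sin(w)^5 - 650*sin(w)^4 + 3454*sin(w)^3 - 7946*sin(w)^2 - 13128*sin(w) + 12808)/(5*(sin(w)^3 - sin(w)^2 - 44*sin(w) + 84)^3)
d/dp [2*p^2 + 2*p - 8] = 4*p + 2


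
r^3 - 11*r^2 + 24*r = r*(r - 8)*(r - 3)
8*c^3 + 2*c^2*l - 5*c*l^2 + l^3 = (-4*c + l)*(-2*c + l)*(c + l)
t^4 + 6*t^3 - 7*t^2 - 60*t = t*(t - 3)*(t + 4)*(t + 5)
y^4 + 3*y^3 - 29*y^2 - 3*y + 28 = (y - 4)*(y - 1)*(y + 1)*(y + 7)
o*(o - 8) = o^2 - 8*o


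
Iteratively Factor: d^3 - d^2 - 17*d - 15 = (d - 5)*(d^2 + 4*d + 3) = (d - 5)*(d + 1)*(d + 3)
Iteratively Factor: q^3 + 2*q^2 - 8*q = (q + 4)*(q^2 - 2*q) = (q - 2)*(q + 4)*(q)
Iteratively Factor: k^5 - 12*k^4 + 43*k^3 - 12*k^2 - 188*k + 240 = (k - 3)*(k^4 - 9*k^3 + 16*k^2 + 36*k - 80) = (k - 5)*(k - 3)*(k^3 - 4*k^2 - 4*k + 16) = (k - 5)*(k - 4)*(k - 3)*(k^2 - 4) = (k - 5)*(k - 4)*(k - 3)*(k + 2)*(k - 2)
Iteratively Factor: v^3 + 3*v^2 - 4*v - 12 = (v + 3)*(v^2 - 4) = (v - 2)*(v + 3)*(v + 2)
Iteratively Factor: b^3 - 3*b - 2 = (b - 2)*(b^2 + 2*b + 1) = (b - 2)*(b + 1)*(b + 1)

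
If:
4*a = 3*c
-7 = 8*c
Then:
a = -21/32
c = -7/8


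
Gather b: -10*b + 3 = 3 - 10*b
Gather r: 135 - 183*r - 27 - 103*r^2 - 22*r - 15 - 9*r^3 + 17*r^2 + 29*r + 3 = -9*r^3 - 86*r^2 - 176*r + 96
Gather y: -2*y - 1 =-2*y - 1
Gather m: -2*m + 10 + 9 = 19 - 2*m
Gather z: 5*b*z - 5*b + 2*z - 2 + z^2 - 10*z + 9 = -5*b + z^2 + z*(5*b - 8) + 7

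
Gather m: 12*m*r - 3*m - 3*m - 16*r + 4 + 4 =m*(12*r - 6) - 16*r + 8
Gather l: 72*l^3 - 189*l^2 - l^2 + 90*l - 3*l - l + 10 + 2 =72*l^3 - 190*l^2 + 86*l + 12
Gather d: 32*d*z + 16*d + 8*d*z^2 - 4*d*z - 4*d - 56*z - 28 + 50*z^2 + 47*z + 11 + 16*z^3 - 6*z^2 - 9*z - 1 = d*(8*z^2 + 28*z + 12) + 16*z^3 + 44*z^2 - 18*z - 18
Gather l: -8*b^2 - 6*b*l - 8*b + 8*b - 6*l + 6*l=-8*b^2 - 6*b*l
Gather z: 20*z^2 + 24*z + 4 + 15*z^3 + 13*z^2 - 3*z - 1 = 15*z^3 + 33*z^2 + 21*z + 3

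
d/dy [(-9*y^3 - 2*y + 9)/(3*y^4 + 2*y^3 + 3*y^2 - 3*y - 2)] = (27*y^6 - 9*y^4 - 46*y^3 + 6*y^2 - 54*y + 31)/(9*y^8 + 12*y^7 + 22*y^6 - 6*y^5 - 15*y^4 - 26*y^3 - 3*y^2 + 12*y + 4)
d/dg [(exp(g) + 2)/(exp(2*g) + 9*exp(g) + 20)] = (-(exp(g) + 2)*(2*exp(g) + 9) + exp(2*g) + 9*exp(g) + 20)*exp(g)/(exp(2*g) + 9*exp(g) + 20)^2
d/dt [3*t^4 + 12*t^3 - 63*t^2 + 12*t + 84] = 12*t^3 + 36*t^2 - 126*t + 12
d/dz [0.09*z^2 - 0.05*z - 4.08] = 0.18*z - 0.05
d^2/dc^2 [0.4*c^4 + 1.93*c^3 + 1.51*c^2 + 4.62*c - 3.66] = 4.8*c^2 + 11.58*c + 3.02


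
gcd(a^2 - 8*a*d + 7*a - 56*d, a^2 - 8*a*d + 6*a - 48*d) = a - 8*d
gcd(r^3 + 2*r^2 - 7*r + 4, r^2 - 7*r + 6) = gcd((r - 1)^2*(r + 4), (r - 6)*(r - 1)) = r - 1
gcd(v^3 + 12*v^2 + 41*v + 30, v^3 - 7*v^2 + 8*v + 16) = v + 1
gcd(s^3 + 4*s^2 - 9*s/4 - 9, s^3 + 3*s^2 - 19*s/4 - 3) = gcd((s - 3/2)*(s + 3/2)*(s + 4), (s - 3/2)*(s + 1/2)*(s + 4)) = s^2 + 5*s/2 - 6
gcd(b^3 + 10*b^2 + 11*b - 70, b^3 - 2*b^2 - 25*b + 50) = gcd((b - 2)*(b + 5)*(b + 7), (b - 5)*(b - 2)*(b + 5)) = b^2 + 3*b - 10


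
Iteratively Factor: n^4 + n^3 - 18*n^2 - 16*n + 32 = (n - 4)*(n^3 + 5*n^2 + 2*n - 8) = (n - 4)*(n + 2)*(n^2 + 3*n - 4) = (n - 4)*(n + 2)*(n + 4)*(n - 1)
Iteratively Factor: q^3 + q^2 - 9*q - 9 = (q + 3)*(q^2 - 2*q - 3) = (q - 3)*(q + 3)*(q + 1)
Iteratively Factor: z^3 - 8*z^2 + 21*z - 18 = (z - 2)*(z^2 - 6*z + 9) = (z - 3)*(z - 2)*(z - 3)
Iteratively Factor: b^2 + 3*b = (b + 3)*(b)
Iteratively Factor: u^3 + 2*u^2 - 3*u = (u)*(u^2 + 2*u - 3) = u*(u - 1)*(u + 3)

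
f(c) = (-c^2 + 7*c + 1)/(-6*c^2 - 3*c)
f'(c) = (7 - 2*c)/(-6*c^2 - 3*c) + (12*c + 3)*(-c^2 + 7*c + 1)/(-6*c^2 - 3*c)^2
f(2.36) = -0.30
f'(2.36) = 0.17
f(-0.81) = 3.54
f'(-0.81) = 10.05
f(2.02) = -0.36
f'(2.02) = 0.23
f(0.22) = -2.62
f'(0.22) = 8.66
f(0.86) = -0.89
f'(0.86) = 0.95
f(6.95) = -0.00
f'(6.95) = 0.02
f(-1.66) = 1.16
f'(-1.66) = 0.80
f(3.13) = -0.19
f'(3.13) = 0.10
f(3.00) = -0.21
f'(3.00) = 0.11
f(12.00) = 0.07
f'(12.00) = 0.01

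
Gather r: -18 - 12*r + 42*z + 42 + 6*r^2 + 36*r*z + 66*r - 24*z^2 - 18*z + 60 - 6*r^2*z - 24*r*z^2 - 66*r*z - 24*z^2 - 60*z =r^2*(6 - 6*z) + r*(-24*z^2 - 30*z + 54) - 48*z^2 - 36*z + 84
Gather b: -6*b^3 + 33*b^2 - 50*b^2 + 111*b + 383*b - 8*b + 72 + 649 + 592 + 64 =-6*b^3 - 17*b^2 + 486*b + 1377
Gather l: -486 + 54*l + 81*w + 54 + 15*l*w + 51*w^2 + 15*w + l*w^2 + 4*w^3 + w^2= l*(w^2 + 15*w + 54) + 4*w^3 + 52*w^2 + 96*w - 432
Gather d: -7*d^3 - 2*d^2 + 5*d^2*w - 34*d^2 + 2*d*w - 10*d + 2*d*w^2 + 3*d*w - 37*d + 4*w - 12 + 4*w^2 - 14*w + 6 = -7*d^3 + d^2*(5*w - 36) + d*(2*w^2 + 5*w - 47) + 4*w^2 - 10*w - 6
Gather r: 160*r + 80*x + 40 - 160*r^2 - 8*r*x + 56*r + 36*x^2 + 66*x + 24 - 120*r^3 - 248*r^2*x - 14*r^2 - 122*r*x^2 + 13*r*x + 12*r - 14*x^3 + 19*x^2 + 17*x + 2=-120*r^3 + r^2*(-248*x - 174) + r*(-122*x^2 + 5*x + 228) - 14*x^3 + 55*x^2 + 163*x + 66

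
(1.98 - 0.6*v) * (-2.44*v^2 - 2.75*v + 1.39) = 1.464*v^3 - 3.1812*v^2 - 6.279*v + 2.7522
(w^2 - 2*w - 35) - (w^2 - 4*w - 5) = 2*w - 30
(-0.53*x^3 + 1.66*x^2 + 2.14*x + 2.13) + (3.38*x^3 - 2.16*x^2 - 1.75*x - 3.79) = 2.85*x^3 - 0.5*x^2 + 0.39*x - 1.66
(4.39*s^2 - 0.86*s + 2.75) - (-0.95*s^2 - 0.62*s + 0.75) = 5.34*s^2 - 0.24*s + 2.0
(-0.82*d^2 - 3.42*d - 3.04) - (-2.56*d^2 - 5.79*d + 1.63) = 1.74*d^2 + 2.37*d - 4.67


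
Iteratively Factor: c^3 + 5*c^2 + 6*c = (c + 2)*(c^2 + 3*c) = (c + 2)*(c + 3)*(c)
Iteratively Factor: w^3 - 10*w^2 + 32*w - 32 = (w - 4)*(w^2 - 6*w + 8) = (w - 4)^2*(w - 2)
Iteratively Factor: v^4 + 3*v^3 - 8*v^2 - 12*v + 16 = (v + 2)*(v^3 + v^2 - 10*v + 8) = (v - 1)*(v + 2)*(v^2 + 2*v - 8) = (v - 1)*(v + 2)*(v + 4)*(v - 2)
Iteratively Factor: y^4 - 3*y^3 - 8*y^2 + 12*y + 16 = (y - 2)*(y^3 - y^2 - 10*y - 8) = (y - 4)*(y - 2)*(y^2 + 3*y + 2) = (y - 4)*(y - 2)*(y + 2)*(y + 1)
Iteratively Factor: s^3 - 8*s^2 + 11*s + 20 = (s - 4)*(s^2 - 4*s - 5) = (s - 5)*(s - 4)*(s + 1)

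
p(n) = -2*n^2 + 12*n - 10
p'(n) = 12 - 4*n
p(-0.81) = -21.03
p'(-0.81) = 15.24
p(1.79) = 5.07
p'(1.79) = 4.84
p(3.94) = 6.23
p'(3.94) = -3.76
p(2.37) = 7.21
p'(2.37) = 2.52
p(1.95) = 5.80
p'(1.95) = 4.20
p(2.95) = 8.00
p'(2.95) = 0.20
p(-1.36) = -30.02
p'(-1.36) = 17.44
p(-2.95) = -62.80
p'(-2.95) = 23.80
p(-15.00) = -640.00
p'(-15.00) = 72.00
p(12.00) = -154.00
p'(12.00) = -36.00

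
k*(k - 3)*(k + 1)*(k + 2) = k^4 - 7*k^2 - 6*k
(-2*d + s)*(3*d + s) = -6*d^2 + d*s + s^2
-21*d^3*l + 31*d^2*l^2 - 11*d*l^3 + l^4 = l*(-7*d + l)*(-3*d + l)*(-d + l)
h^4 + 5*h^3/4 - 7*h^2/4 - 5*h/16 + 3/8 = (h - 3/4)*(h - 1/2)*(h + 1/2)*(h + 2)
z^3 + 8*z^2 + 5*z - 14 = (z - 1)*(z + 2)*(z + 7)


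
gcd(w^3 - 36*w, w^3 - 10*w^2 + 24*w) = w^2 - 6*w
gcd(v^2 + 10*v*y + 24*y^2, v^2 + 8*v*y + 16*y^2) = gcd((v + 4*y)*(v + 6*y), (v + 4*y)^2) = v + 4*y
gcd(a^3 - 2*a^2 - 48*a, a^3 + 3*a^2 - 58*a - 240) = a^2 - 2*a - 48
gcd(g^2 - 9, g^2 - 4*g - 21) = g + 3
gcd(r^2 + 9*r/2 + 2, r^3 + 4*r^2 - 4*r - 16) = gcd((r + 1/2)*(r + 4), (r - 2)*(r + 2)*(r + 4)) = r + 4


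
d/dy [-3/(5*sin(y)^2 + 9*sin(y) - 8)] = 3*(10*sin(y) + 9)*cos(y)/(5*sin(y)^2 + 9*sin(y) - 8)^2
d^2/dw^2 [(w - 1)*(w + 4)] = 2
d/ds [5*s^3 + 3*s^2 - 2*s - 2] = 15*s^2 + 6*s - 2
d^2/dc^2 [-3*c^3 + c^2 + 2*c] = 2 - 18*c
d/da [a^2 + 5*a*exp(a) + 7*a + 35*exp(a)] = 5*a*exp(a) + 2*a + 40*exp(a) + 7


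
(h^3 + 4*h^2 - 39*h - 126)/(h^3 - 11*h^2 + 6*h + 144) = (h + 7)/(h - 8)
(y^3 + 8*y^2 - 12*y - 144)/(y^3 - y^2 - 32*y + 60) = (y^2 + 2*y - 24)/(y^2 - 7*y + 10)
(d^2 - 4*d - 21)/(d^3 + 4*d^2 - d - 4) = (d^2 - 4*d - 21)/(d^3 + 4*d^2 - d - 4)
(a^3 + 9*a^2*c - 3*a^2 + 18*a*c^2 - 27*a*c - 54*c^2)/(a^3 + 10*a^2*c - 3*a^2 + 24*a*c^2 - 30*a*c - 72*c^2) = (a + 3*c)/(a + 4*c)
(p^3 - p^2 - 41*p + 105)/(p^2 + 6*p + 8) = (p^3 - p^2 - 41*p + 105)/(p^2 + 6*p + 8)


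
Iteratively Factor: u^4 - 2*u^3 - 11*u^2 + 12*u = (u - 4)*(u^3 + 2*u^2 - 3*u) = u*(u - 4)*(u^2 + 2*u - 3) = u*(u - 4)*(u - 1)*(u + 3)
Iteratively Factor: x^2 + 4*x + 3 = (x + 1)*(x + 3)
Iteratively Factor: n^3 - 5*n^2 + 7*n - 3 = (n - 3)*(n^2 - 2*n + 1) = (n - 3)*(n - 1)*(n - 1)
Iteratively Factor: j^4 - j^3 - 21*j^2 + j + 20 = (j + 1)*(j^3 - 2*j^2 - 19*j + 20) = (j - 1)*(j + 1)*(j^2 - j - 20) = (j - 1)*(j + 1)*(j + 4)*(j - 5)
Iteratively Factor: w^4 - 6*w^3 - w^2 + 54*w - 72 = (w - 3)*(w^3 - 3*w^2 - 10*w + 24) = (w - 3)*(w - 2)*(w^2 - w - 12) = (w - 4)*(w - 3)*(w - 2)*(w + 3)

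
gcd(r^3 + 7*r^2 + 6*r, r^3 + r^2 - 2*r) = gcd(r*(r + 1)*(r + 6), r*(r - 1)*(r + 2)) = r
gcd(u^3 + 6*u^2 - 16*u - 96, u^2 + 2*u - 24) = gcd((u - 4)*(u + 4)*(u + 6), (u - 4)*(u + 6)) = u^2 + 2*u - 24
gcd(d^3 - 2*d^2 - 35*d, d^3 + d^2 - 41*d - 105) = d^2 - 2*d - 35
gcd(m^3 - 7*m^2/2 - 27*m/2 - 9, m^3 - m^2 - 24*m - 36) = m - 6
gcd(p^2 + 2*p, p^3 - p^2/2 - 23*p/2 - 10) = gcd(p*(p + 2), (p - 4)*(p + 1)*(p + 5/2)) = 1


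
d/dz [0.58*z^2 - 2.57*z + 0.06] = 1.16*z - 2.57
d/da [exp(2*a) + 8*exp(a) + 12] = 2*(exp(a) + 4)*exp(a)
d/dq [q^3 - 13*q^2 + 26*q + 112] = 3*q^2 - 26*q + 26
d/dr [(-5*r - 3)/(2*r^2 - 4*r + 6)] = (5*r^2 + 6*r - 21)/(2*(r^4 - 4*r^3 + 10*r^2 - 12*r + 9))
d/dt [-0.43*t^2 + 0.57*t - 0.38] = 0.57 - 0.86*t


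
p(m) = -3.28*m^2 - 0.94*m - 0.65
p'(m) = -6.56*m - 0.94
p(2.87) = -30.36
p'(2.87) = -19.77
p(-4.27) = -56.44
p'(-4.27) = 27.07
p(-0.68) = -1.53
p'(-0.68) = 3.52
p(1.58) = -10.32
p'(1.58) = -11.30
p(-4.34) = -58.35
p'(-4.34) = 27.53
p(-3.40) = -35.37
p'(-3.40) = 21.36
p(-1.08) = -3.46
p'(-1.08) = 6.14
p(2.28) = -19.84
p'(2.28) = -15.90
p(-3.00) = -27.35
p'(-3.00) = 18.74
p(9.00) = -274.79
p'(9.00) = -59.98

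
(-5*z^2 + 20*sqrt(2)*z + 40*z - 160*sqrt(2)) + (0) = -5*z^2 + 20*sqrt(2)*z + 40*z - 160*sqrt(2)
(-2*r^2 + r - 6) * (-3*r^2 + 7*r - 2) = 6*r^4 - 17*r^3 + 29*r^2 - 44*r + 12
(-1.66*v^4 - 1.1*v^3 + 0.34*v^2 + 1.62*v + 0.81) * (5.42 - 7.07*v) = 11.7362*v^5 - 1.2202*v^4 - 8.3658*v^3 - 9.6106*v^2 + 3.0537*v + 4.3902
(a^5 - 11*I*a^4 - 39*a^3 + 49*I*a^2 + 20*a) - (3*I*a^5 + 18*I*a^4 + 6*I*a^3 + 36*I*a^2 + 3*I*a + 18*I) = a^5 - 3*I*a^5 - 29*I*a^4 - 39*a^3 - 6*I*a^3 + 13*I*a^2 + 20*a - 3*I*a - 18*I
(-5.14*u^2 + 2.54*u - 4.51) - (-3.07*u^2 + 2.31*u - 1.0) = -2.07*u^2 + 0.23*u - 3.51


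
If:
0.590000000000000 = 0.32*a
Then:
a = 1.84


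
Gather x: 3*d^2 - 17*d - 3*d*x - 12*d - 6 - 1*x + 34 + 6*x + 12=3*d^2 - 29*d + x*(5 - 3*d) + 40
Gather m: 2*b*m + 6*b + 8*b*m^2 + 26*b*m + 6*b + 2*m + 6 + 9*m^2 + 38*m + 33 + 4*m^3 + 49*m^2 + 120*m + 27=12*b + 4*m^3 + m^2*(8*b + 58) + m*(28*b + 160) + 66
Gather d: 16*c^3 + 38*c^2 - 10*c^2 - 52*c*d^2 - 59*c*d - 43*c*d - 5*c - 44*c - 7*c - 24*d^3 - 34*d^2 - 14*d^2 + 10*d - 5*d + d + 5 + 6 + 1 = 16*c^3 + 28*c^2 - 56*c - 24*d^3 + d^2*(-52*c - 48) + d*(6 - 102*c) + 12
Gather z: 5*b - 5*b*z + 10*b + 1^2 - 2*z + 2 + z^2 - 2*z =15*b + z^2 + z*(-5*b - 4) + 3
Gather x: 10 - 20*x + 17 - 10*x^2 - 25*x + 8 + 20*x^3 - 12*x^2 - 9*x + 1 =20*x^3 - 22*x^2 - 54*x + 36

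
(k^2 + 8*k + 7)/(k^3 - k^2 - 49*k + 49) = (k + 1)/(k^2 - 8*k + 7)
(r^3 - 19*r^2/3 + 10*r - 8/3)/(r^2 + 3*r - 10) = (3*r^2 - 13*r + 4)/(3*(r + 5))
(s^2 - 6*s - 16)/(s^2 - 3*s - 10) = (s - 8)/(s - 5)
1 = 1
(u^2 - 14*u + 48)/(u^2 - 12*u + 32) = (u - 6)/(u - 4)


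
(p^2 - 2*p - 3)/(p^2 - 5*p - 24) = (-p^2 + 2*p + 3)/(-p^2 + 5*p + 24)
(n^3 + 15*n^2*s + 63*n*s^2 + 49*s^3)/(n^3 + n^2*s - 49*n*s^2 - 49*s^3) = (-n - 7*s)/(-n + 7*s)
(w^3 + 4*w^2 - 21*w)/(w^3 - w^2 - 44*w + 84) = w*(w - 3)/(w^2 - 8*w + 12)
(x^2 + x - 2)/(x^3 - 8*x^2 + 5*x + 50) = (x - 1)/(x^2 - 10*x + 25)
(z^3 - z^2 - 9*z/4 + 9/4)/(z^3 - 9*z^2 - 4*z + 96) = (z^3 - z^2 - 9*z/4 + 9/4)/(z^3 - 9*z^2 - 4*z + 96)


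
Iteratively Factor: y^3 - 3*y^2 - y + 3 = (y + 1)*(y^2 - 4*y + 3) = (y - 1)*(y + 1)*(y - 3)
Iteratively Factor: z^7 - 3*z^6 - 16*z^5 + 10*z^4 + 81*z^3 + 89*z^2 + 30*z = (z + 1)*(z^6 - 4*z^5 - 12*z^4 + 22*z^3 + 59*z^2 + 30*z) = (z + 1)^2*(z^5 - 5*z^4 - 7*z^3 + 29*z^2 + 30*z) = (z - 3)*(z + 1)^2*(z^4 - 2*z^3 - 13*z^2 - 10*z) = (z - 3)*(z + 1)^2*(z + 2)*(z^3 - 4*z^2 - 5*z) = (z - 3)*(z + 1)^3*(z + 2)*(z^2 - 5*z) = (z - 5)*(z - 3)*(z + 1)^3*(z + 2)*(z)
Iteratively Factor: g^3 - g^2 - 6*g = (g + 2)*(g^2 - 3*g) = (g - 3)*(g + 2)*(g)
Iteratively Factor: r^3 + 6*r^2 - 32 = (r - 2)*(r^2 + 8*r + 16) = (r - 2)*(r + 4)*(r + 4)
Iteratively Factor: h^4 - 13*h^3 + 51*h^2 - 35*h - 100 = (h + 1)*(h^3 - 14*h^2 + 65*h - 100) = (h - 4)*(h + 1)*(h^2 - 10*h + 25) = (h - 5)*(h - 4)*(h + 1)*(h - 5)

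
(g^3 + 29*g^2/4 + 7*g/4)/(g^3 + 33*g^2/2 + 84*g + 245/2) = g*(4*g + 1)/(2*(2*g^2 + 19*g + 35))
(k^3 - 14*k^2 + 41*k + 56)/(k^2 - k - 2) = (k^2 - 15*k + 56)/(k - 2)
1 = 1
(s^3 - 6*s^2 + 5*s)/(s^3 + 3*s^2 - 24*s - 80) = s*(s - 1)/(s^2 + 8*s + 16)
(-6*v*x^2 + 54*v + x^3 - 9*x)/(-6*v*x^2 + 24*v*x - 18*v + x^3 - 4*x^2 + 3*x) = (x + 3)/(x - 1)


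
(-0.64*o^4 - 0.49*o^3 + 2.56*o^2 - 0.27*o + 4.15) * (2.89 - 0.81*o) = 0.5184*o^5 - 1.4527*o^4 - 3.4897*o^3 + 7.6171*o^2 - 4.1418*o + 11.9935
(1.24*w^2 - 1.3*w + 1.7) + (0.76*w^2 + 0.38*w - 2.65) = 2.0*w^2 - 0.92*w - 0.95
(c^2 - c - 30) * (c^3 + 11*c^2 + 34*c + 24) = c^5 + 10*c^4 - 7*c^3 - 340*c^2 - 1044*c - 720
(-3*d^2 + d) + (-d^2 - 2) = -4*d^2 + d - 2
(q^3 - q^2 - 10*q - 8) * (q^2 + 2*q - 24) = q^5 + q^4 - 36*q^3 - 4*q^2 + 224*q + 192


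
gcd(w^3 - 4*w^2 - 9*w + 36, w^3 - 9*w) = w^2 - 9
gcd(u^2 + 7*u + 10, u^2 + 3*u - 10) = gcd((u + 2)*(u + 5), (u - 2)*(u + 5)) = u + 5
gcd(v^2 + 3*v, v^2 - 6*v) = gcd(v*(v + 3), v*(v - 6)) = v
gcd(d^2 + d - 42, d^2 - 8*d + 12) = d - 6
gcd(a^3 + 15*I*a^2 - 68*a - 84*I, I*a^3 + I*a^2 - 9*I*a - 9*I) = 1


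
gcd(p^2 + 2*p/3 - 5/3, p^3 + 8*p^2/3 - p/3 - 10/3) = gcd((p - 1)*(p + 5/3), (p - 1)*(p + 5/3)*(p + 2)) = p^2 + 2*p/3 - 5/3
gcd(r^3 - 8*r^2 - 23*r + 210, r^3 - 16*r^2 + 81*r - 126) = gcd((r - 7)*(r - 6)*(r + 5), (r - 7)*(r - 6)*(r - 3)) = r^2 - 13*r + 42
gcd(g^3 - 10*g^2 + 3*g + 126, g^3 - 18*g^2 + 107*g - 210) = g^2 - 13*g + 42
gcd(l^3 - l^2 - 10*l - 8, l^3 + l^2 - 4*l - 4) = l^2 + 3*l + 2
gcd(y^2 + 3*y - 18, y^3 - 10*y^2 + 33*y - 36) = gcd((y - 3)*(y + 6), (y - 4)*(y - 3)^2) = y - 3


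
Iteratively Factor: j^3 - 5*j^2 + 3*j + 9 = (j - 3)*(j^2 - 2*j - 3) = (j - 3)^2*(j + 1)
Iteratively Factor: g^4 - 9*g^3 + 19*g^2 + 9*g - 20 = (g - 5)*(g^3 - 4*g^2 - g + 4) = (g - 5)*(g - 4)*(g^2 - 1) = (g - 5)*(g - 4)*(g + 1)*(g - 1)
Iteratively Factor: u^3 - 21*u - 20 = (u + 4)*(u^2 - 4*u - 5) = (u + 1)*(u + 4)*(u - 5)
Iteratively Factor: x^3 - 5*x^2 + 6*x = (x - 3)*(x^2 - 2*x) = x*(x - 3)*(x - 2)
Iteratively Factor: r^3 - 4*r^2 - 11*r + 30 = (r + 3)*(r^2 - 7*r + 10) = (r - 5)*(r + 3)*(r - 2)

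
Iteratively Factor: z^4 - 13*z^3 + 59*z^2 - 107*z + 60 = (z - 4)*(z^3 - 9*z^2 + 23*z - 15) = (z - 5)*(z - 4)*(z^2 - 4*z + 3) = (z - 5)*(z - 4)*(z - 3)*(z - 1)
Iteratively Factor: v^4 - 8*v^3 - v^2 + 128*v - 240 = (v + 4)*(v^3 - 12*v^2 + 47*v - 60) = (v - 3)*(v + 4)*(v^2 - 9*v + 20) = (v - 4)*(v - 3)*(v + 4)*(v - 5)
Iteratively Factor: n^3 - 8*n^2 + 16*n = (n - 4)*(n^2 - 4*n) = n*(n - 4)*(n - 4)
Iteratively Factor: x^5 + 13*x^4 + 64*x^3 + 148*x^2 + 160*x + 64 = (x + 4)*(x^4 + 9*x^3 + 28*x^2 + 36*x + 16) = (x + 4)^2*(x^3 + 5*x^2 + 8*x + 4) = (x + 2)*(x + 4)^2*(x^2 + 3*x + 2) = (x + 1)*(x + 2)*(x + 4)^2*(x + 2)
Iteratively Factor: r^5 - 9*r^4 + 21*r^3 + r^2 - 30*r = (r - 2)*(r^4 - 7*r^3 + 7*r^2 + 15*r) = (r - 5)*(r - 2)*(r^3 - 2*r^2 - 3*r) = (r - 5)*(r - 2)*(r + 1)*(r^2 - 3*r) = (r - 5)*(r - 3)*(r - 2)*(r + 1)*(r)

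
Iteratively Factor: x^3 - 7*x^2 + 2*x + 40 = (x - 5)*(x^2 - 2*x - 8) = (x - 5)*(x + 2)*(x - 4)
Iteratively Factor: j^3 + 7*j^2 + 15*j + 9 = (j + 3)*(j^2 + 4*j + 3) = (j + 3)^2*(j + 1)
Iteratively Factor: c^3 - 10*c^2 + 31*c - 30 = (c - 3)*(c^2 - 7*c + 10) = (c - 3)*(c - 2)*(c - 5)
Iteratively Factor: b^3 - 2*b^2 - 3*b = (b - 3)*(b^2 + b) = b*(b - 3)*(b + 1)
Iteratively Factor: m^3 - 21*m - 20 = (m - 5)*(m^2 + 5*m + 4) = (m - 5)*(m + 4)*(m + 1)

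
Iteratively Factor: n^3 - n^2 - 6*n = (n)*(n^2 - n - 6) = n*(n + 2)*(n - 3)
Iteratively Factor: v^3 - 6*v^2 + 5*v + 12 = (v - 3)*(v^2 - 3*v - 4) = (v - 3)*(v + 1)*(v - 4)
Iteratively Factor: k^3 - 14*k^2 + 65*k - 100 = (k - 5)*(k^2 - 9*k + 20) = (k - 5)^2*(k - 4)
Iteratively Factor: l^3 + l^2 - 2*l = (l)*(l^2 + l - 2) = l*(l + 2)*(l - 1)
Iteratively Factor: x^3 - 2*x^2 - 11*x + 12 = (x + 3)*(x^2 - 5*x + 4) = (x - 4)*(x + 3)*(x - 1)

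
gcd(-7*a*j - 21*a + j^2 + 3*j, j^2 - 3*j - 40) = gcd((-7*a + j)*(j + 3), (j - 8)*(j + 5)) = 1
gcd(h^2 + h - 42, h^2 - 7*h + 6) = h - 6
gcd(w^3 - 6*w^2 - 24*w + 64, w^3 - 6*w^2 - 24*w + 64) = w^3 - 6*w^2 - 24*w + 64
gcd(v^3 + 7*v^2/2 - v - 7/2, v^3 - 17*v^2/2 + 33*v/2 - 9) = v - 1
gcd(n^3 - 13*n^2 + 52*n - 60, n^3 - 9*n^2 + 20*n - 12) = n^2 - 8*n + 12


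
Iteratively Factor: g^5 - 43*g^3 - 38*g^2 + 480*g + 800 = (g + 4)*(g^4 - 4*g^3 - 27*g^2 + 70*g + 200) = (g - 5)*(g + 4)*(g^3 + g^2 - 22*g - 40) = (g - 5)*(g + 4)^2*(g^2 - 3*g - 10) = (g - 5)^2*(g + 4)^2*(g + 2)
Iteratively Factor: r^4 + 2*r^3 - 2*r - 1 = (r + 1)*(r^3 + r^2 - r - 1) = (r + 1)^2*(r^2 - 1) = (r + 1)^3*(r - 1)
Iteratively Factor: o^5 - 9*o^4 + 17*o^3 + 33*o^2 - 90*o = (o + 2)*(o^4 - 11*o^3 + 39*o^2 - 45*o) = (o - 3)*(o + 2)*(o^3 - 8*o^2 + 15*o) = (o - 3)^2*(o + 2)*(o^2 - 5*o) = (o - 5)*(o - 3)^2*(o + 2)*(o)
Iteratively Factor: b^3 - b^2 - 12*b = (b - 4)*(b^2 + 3*b) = (b - 4)*(b + 3)*(b)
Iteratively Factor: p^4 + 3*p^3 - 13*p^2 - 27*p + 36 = (p - 3)*(p^3 + 6*p^2 + 5*p - 12) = (p - 3)*(p + 4)*(p^2 + 2*p - 3) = (p - 3)*(p + 3)*(p + 4)*(p - 1)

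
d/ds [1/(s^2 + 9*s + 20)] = (-2*s - 9)/(s^2 + 9*s + 20)^2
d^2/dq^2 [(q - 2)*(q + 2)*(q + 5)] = 6*q + 10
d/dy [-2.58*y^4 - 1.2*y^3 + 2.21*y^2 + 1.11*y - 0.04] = -10.32*y^3 - 3.6*y^2 + 4.42*y + 1.11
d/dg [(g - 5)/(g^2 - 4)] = (g^2 - 2*g*(g - 5) - 4)/(g^2 - 4)^2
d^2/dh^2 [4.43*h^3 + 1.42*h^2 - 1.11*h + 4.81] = 26.58*h + 2.84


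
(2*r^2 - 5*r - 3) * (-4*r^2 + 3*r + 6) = -8*r^4 + 26*r^3 + 9*r^2 - 39*r - 18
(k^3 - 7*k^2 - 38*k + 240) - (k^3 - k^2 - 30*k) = -6*k^2 - 8*k + 240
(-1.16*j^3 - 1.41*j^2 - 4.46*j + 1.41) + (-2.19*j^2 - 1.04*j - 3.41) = -1.16*j^3 - 3.6*j^2 - 5.5*j - 2.0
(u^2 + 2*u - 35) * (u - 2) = u^3 - 39*u + 70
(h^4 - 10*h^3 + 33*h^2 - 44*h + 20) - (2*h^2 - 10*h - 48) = h^4 - 10*h^3 + 31*h^2 - 34*h + 68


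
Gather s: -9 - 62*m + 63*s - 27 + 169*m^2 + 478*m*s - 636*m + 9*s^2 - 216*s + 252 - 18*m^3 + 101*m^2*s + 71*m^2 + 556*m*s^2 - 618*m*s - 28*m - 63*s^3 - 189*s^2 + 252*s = -18*m^3 + 240*m^2 - 726*m - 63*s^3 + s^2*(556*m - 180) + s*(101*m^2 - 140*m + 99) + 216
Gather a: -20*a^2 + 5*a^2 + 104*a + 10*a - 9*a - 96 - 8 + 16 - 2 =-15*a^2 + 105*a - 90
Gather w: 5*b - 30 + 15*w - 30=5*b + 15*w - 60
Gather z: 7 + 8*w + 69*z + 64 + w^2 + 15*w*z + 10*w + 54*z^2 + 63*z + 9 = w^2 + 18*w + 54*z^2 + z*(15*w + 132) + 80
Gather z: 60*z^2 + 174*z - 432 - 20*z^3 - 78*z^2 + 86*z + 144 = -20*z^3 - 18*z^2 + 260*z - 288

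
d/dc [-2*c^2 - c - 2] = -4*c - 1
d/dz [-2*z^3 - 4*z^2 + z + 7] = -6*z^2 - 8*z + 1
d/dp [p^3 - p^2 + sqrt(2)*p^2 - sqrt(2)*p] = 3*p^2 - 2*p + 2*sqrt(2)*p - sqrt(2)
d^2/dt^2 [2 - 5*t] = 0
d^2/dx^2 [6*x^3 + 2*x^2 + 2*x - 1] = 36*x + 4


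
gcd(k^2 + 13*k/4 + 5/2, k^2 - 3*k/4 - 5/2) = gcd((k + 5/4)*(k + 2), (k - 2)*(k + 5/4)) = k + 5/4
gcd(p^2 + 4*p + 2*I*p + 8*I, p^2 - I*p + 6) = p + 2*I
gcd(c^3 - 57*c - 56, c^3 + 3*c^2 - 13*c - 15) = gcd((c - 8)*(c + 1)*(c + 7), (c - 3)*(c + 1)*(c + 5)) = c + 1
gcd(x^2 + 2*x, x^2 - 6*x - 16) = x + 2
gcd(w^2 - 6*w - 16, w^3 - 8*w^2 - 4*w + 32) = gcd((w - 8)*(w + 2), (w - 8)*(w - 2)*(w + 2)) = w^2 - 6*w - 16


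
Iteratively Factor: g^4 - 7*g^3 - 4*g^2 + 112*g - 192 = (g - 4)*(g^3 - 3*g^2 - 16*g + 48) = (g - 4)*(g - 3)*(g^2 - 16) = (g - 4)*(g - 3)*(g + 4)*(g - 4)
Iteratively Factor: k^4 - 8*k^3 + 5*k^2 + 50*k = (k - 5)*(k^3 - 3*k^2 - 10*k) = (k - 5)*(k + 2)*(k^2 - 5*k) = k*(k - 5)*(k + 2)*(k - 5)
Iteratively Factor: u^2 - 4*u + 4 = (u - 2)*(u - 2)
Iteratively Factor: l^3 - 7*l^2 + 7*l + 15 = (l + 1)*(l^2 - 8*l + 15) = (l - 3)*(l + 1)*(l - 5)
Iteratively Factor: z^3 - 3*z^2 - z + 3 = (z - 1)*(z^2 - 2*z - 3) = (z - 1)*(z + 1)*(z - 3)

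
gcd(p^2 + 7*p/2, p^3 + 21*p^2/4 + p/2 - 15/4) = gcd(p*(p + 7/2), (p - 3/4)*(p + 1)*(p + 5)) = 1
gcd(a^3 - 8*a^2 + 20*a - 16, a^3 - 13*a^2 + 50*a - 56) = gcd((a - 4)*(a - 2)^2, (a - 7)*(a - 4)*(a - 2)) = a^2 - 6*a + 8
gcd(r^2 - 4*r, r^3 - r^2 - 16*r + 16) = r - 4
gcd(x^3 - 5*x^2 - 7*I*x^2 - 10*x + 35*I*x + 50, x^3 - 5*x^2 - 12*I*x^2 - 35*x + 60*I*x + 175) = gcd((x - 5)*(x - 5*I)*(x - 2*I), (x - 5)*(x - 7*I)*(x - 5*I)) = x^2 + x*(-5 - 5*I) + 25*I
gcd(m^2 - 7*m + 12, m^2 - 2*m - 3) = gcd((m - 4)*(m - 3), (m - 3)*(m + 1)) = m - 3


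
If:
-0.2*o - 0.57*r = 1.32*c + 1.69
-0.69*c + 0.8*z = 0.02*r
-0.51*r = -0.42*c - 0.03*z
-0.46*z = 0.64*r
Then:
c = 0.00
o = -8.45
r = 0.00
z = 0.00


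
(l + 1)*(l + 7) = l^2 + 8*l + 7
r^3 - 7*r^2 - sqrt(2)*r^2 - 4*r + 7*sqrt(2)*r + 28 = (r - 7)*(r - 2*sqrt(2))*(r + sqrt(2))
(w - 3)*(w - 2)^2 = w^3 - 7*w^2 + 16*w - 12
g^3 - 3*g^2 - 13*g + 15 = (g - 5)*(g - 1)*(g + 3)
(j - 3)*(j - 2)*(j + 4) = j^3 - j^2 - 14*j + 24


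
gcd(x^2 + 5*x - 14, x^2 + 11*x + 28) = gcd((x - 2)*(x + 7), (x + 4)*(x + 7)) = x + 7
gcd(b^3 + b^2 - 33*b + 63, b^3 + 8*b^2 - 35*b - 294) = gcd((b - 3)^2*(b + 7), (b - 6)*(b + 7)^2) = b + 7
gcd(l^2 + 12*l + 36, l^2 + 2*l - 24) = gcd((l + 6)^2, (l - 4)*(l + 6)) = l + 6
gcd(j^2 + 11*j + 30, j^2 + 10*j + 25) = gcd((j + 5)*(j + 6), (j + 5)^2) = j + 5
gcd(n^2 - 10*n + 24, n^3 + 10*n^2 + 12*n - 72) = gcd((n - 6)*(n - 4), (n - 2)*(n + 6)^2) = 1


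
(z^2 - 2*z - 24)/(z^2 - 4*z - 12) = (z + 4)/(z + 2)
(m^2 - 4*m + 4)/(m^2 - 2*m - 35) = (-m^2 + 4*m - 4)/(-m^2 + 2*m + 35)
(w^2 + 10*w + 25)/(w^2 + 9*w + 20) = (w + 5)/(w + 4)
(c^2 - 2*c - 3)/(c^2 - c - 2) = (c - 3)/(c - 2)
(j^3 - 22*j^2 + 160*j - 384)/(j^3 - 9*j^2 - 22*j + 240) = (j - 8)/(j + 5)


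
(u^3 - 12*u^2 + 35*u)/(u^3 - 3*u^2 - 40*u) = (-u^2 + 12*u - 35)/(-u^2 + 3*u + 40)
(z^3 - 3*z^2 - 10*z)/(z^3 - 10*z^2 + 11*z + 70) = z/(z - 7)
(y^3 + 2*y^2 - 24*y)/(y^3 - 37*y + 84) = y*(y + 6)/(y^2 + 4*y - 21)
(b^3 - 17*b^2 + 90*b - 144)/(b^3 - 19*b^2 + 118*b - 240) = (b - 3)/(b - 5)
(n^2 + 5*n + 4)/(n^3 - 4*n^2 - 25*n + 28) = (n + 1)/(n^2 - 8*n + 7)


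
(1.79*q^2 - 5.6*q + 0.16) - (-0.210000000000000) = 1.79*q^2 - 5.6*q + 0.37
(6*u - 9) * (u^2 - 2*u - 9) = 6*u^3 - 21*u^2 - 36*u + 81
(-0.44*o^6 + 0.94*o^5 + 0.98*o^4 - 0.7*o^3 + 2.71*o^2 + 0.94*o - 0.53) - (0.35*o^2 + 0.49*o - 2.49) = -0.44*o^6 + 0.94*o^5 + 0.98*o^4 - 0.7*o^3 + 2.36*o^2 + 0.45*o + 1.96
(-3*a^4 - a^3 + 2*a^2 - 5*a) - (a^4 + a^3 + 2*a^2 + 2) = -4*a^4 - 2*a^3 - 5*a - 2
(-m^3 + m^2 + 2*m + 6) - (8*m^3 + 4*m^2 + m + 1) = -9*m^3 - 3*m^2 + m + 5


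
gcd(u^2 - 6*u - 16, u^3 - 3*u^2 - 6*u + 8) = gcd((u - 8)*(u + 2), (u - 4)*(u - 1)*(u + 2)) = u + 2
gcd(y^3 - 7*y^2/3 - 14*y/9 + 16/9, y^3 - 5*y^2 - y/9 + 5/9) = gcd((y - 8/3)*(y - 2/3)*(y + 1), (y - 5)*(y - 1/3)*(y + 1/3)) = 1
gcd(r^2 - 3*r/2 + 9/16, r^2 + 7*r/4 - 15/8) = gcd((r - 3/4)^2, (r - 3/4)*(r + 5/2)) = r - 3/4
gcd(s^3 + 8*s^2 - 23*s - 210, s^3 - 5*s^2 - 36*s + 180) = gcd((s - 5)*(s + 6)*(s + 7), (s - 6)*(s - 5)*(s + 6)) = s^2 + s - 30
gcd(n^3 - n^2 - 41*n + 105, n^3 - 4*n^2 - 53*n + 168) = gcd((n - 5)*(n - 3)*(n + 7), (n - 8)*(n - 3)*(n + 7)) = n^2 + 4*n - 21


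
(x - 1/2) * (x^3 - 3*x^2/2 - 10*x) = x^4 - 2*x^3 - 37*x^2/4 + 5*x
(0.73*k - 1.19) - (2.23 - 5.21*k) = 5.94*k - 3.42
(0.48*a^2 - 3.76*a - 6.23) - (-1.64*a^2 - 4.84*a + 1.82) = 2.12*a^2 + 1.08*a - 8.05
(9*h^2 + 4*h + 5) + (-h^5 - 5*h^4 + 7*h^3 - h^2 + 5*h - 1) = -h^5 - 5*h^4 + 7*h^3 + 8*h^2 + 9*h + 4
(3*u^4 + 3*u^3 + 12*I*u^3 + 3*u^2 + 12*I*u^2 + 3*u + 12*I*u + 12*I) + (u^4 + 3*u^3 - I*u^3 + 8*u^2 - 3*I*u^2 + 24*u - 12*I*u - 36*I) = 4*u^4 + 6*u^3 + 11*I*u^3 + 11*u^2 + 9*I*u^2 + 27*u - 24*I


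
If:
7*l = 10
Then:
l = 10/7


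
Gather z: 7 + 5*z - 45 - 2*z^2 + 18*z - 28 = -2*z^2 + 23*z - 66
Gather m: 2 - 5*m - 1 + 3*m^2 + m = 3*m^2 - 4*m + 1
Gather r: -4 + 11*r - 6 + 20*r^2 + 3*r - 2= 20*r^2 + 14*r - 12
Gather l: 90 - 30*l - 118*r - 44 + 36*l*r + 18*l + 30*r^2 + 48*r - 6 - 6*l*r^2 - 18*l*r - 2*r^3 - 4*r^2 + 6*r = l*(-6*r^2 + 18*r - 12) - 2*r^3 + 26*r^2 - 64*r + 40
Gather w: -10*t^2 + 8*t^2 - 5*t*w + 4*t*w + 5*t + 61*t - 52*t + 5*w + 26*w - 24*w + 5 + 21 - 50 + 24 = -2*t^2 + 14*t + w*(7 - t)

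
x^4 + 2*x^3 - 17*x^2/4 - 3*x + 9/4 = (x - 3/2)*(x - 1/2)*(x + 1)*(x + 3)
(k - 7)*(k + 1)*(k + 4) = k^3 - 2*k^2 - 31*k - 28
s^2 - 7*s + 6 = (s - 6)*(s - 1)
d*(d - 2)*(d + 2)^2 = d^4 + 2*d^3 - 4*d^2 - 8*d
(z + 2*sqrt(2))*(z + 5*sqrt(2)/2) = z^2 + 9*sqrt(2)*z/2 + 10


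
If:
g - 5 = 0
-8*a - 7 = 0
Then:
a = -7/8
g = 5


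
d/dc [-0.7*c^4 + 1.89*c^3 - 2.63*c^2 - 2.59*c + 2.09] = -2.8*c^3 + 5.67*c^2 - 5.26*c - 2.59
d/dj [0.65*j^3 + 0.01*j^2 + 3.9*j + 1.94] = 1.95*j^2 + 0.02*j + 3.9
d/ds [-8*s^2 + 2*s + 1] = 2 - 16*s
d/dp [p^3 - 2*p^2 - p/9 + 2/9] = 3*p^2 - 4*p - 1/9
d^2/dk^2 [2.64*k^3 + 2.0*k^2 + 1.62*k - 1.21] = 15.84*k + 4.0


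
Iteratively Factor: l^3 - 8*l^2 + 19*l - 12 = (l - 1)*(l^2 - 7*l + 12) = (l - 3)*(l - 1)*(l - 4)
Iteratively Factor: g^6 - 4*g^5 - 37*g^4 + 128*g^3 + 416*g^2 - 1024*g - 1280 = (g + 1)*(g^5 - 5*g^4 - 32*g^3 + 160*g^2 + 256*g - 1280) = (g - 5)*(g + 1)*(g^4 - 32*g^2 + 256) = (g - 5)*(g - 4)*(g + 1)*(g^3 + 4*g^2 - 16*g - 64) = (g - 5)*(g - 4)^2*(g + 1)*(g^2 + 8*g + 16) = (g - 5)*(g - 4)^2*(g + 1)*(g + 4)*(g + 4)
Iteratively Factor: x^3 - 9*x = (x + 3)*(x^2 - 3*x) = x*(x + 3)*(x - 3)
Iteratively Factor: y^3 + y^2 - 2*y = (y - 1)*(y^2 + 2*y) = y*(y - 1)*(y + 2)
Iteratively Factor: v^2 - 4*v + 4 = (v - 2)*(v - 2)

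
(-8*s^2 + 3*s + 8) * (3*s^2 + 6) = -24*s^4 + 9*s^3 - 24*s^2 + 18*s + 48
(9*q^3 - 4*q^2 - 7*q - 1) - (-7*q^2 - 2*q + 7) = 9*q^3 + 3*q^2 - 5*q - 8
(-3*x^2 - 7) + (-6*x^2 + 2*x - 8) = -9*x^2 + 2*x - 15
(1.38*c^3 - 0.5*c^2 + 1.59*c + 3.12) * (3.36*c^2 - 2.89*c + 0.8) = 4.6368*c^5 - 5.6682*c^4 + 7.8914*c^3 + 5.4881*c^2 - 7.7448*c + 2.496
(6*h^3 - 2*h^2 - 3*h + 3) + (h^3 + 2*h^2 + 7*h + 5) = 7*h^3 + 4*h + 8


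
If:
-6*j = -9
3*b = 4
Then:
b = 4/3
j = 3/2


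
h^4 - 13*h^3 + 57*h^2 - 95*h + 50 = (h - 5)^2*(h - 2)*(h - 1)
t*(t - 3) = t^2 - 3*t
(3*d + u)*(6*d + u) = 18*d^2 + 9*d*u + u^2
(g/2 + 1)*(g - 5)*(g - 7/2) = g^3/2 - 13*g^2/4 + g/4 + 35/2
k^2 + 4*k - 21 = (k - 3)*(k + 7)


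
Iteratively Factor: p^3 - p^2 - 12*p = (p - 4)*(p^2 + 3*p) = p*(p - 4)*(p + 3)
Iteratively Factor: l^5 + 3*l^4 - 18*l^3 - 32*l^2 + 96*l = (l + 4)*(l^4 - l^3 - 14*l^2 + 24*l) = (l + 4)^2*(l^3 - 5*l^2 + 6*l) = l*(l + 4)^2*(l^2 - 5*l + 6) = l*(l - 3)*(l + 4)^2*(l - 2)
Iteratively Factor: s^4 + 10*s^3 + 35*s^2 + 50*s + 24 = (s + 4)*(s^3 + 6*s^2 + 11*s + 6) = (s + 2)*(s + 4)*(s^2 + 4*s + 3) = (s + 1)*(s + 2)*(s + 4)*(s + 3)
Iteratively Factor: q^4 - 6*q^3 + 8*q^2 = (q)*(q^3 - 6*q^2 + 8*q) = q*(q - 2)*(q^2 - 4*q) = q*(q - 4)*(q - 2)*(q)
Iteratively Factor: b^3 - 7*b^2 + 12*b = (b)*(b^2 - 7*b + 12) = b*(b - 3)*(b - 4)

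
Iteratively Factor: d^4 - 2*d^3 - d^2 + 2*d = (d)*(d^3 - 2*d^2 - d + 2) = d*(d - 1)*(d^2 - d - 2) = d*(d - 2)*(d - 1)*(d + 1)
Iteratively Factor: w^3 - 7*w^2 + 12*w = (w - 4)*(w^2 - 3*w) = (w - 4)*(w - 3)*(w)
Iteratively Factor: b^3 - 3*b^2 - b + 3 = (b + 1)*(b^2 - 4*b + 3) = (b - 1)*(b + 1)*(b - 3)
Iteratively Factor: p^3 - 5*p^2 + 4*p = (p)*(p^2 - 5*p + 4) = p*(p - 1)*(p - 4)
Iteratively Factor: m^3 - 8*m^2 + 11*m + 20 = (m - 5)*(m^2 - 3*m - 4) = (m - 5)*(m - 4)*(m + 1)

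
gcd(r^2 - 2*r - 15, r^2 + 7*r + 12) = r + 3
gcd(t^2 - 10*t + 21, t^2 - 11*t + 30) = 1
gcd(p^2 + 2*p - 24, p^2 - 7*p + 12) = p - 4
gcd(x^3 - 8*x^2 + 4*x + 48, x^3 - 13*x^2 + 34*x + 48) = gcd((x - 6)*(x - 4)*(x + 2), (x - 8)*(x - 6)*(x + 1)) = x - 6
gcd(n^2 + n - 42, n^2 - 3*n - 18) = n - 6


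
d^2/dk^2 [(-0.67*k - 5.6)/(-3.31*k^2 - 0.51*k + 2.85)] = ((0.67*k + 5.6)*(6.62*k + 0.51)*(13.24*k + 1.02) - (13.3062*k + 37.7554)*(3.31*k^2 + 0.51*k - 2.85))/(3.31*k^2 + 0.51*k - 2.85)^3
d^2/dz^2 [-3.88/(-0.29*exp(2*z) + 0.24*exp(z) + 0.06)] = ((0.9312 - 4.5008*exp(z))*(-0.29*exp(2*z) + 0.24*exp(z) + 0.06) - 3.88*(0.58*exp(z) - 0.24)*(1.16*exp(z) - 0.48)*exp(z))*exp(z)/(-0.29*exp(2*z) + 0.24*exp(z) + 0.06)^3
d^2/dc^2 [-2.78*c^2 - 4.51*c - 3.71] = -5.56000000000000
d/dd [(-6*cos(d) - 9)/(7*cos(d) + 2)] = -51*sin(d)/(7*cos(d) + 2)^2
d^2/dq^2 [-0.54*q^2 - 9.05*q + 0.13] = -1.08000000000000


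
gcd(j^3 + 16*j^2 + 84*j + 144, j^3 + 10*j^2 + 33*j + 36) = j + 4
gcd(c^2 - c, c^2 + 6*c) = c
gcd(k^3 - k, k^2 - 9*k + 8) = k - 1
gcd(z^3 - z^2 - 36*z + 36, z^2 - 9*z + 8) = z - 1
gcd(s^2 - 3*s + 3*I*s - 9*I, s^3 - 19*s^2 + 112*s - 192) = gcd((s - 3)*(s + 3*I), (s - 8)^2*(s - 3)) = s - 3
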